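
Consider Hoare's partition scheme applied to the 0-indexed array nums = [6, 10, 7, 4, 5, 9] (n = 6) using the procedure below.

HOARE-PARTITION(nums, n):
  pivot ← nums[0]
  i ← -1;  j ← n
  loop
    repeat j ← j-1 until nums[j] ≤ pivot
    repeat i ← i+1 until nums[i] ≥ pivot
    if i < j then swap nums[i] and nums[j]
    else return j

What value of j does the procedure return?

1

pivot = nums[0] = 6; i = -1, j = 6
j→4 (nums[4]=5≤6), i→0 (nums[0]=6≥6); i<j, swap → [5, 10, 7, 4, 6, 9]
j→3 (nums[3]=4≤6), i→1 (nums[1]=10≥6); i<j, swap → [5, 4, 7, 10, 6, 9]
j→1, i→2; i≥j, return j=1. nums = [5, 4, 7, 10, 6, 9]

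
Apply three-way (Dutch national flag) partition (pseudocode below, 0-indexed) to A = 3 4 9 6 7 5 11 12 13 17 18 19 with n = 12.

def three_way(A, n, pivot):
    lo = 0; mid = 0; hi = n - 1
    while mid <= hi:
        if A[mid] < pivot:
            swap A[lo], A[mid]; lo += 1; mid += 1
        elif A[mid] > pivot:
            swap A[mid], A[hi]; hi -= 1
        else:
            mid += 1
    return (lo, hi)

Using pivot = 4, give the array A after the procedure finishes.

lo=0 mid=0 hi=11
3<4: swap(0,0), lo=1 mid=1 ⇒ 3 4 9 6 7 5 11 12 13 17 18 19
4=4: mid=2
9>4: swap(2,11), hi=10 ⇒ 3 4 19 6 7 5 11 12 13 17 18 9
19>4: swap(2,10), hi=9 ⇒ 3 4 18 6 7 5 11 12 13 17 19 9
18>4: swap(2,9), hi=8 ⇒ 3 4 17 6 7 5 11 12 13 18 19 9
17>4: swap(2,8), hi=7 ⇒ 3 4 13 6 7 5 11 12 17 18 19 9
13>4: swap(2,7), hi=6 ⇒ 3 4 12 6 7 5 11 13 17 18 19 9
12>4: swap(2,6), hi=5 ⇒ 3 4 11 6 7 5 12 13 17 18 19 9
11>4: swap(2,5), hi=4 ⇒ 3 4 5 6 7 11 12 13 17 18 19 9
5>4: swap(2,4), hi=3 ⇒ 3 4 7 6 5 11 12 13 17 18 19 9
7>4: swap(2,3), hi=2 ⇒ 3 4 6 7 5 11 12 13 17 18 19 9
6>4: swap(2,2), hi=1 ⇒ 3 4 6 7 5 11 12 13 17 18 19 9
done. lo=1 hi=1; A=3 4 6 7 5 11 12 13 17 18 19 9

3 4 6 7 5 11 12 13 17 18 19 9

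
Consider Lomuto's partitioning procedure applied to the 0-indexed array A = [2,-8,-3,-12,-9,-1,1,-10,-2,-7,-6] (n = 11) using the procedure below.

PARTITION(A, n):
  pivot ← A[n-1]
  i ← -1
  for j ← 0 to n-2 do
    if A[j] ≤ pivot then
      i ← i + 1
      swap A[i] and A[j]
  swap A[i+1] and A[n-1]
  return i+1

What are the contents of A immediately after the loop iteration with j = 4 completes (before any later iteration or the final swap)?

pivot = A[10] = -6; i = -1
j=0: A[0]=2 > -6 → no swap
j=1: A[1]=-8 ≤ -6 → i=0, swap A[0],A[1] → [-8,2,-3,-12,-9,-1,1,-10,-2,-7,-6]
j=2: A[2]=-3 > -6 → no swap
j=3: A[3]=-12 ≤ -6 → i=1, swap A[1],A[3] → [-8,-12,-3,2,-9,-1,1,-10,-2,-7,-6]
j=4: A[4]=-9 ≤ -6 → i=2, swap A[2],A[4] → [-8,-12,-9,2,-3,-1,1,-10,-2,-7,-6]
(after j=4) A = [-8,-12,-9,2,-3,-1,1,-10,-2,-7,-6]

[-8,-12,-9,2,-3,-1,1,-10,-2,-7,-6]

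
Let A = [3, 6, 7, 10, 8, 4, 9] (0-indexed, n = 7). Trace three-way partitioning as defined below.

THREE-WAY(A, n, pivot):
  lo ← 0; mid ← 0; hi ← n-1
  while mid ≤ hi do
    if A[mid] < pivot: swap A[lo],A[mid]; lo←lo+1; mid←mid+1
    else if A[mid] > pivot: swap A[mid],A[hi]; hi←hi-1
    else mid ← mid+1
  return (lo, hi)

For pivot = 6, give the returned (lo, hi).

(2, 2)

lo=0 mid=0 hi=6
3<6: swap(0,0), lo=1 mid=1 ⇒ [3, 6, 7, 10, 8, 4, 9]
6=6: mid=2
7>6: swap(2,6), hi=5 ⇒ [3, 6, 9, 10, 8, 4, 7]
9>6: swap(2,5), hi=4 ⇒ [3, 6, 4, 10, 8, 9, 7]
4<6: swap(1,2), lo=2 mid=3 ⇒ [3, 4, 6, 10, 8, 9, 7]
10>6: swap(3,4), hi=3 ⇒ [3, 4, 6, 8, 10, 9, 7]
8>6: swap(3,3), hi=2 ⇒ [3, 4, 6, 8, 10, 9, 7]
done. lo=2 hi=2; A=[3, 4, 6, 8, 10, 9, 7]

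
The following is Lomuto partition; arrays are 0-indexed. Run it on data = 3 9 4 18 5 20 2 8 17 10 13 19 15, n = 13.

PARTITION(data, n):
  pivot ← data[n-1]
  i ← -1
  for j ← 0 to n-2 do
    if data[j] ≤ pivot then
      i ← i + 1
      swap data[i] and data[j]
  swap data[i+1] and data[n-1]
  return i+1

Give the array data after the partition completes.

pivot=15, i=-1
j=0: 3≤15, i=0, swap(0,0) ⇒ 3 9 4 18 5 20 2 8 17 10 13 19 15
j=1: 9≤15, i=1, swap(1,1) ⇒ 3 9 4 18 5 20 2 8 17 10 13 19 15
j=2: 4≤15, i=2, swap(2,2) ⇒ 3 9 4 18 5 20 2 8 17 10 13 19 15
j=3: 18>15, skip
j=4: 5≤15, i=3, swap(3,4) ⇒ 3 9 4 5 18 20 2 8 17 10 13 19 15
j=5: 20>15, skip
j=6: 2≤15, i=4, swap(4,6) ⇒ 3 9 4 5 2 20 18 8 17 10 13 19 15
j=7: 8≤15, i=5, swap(5,7) ⇒ 3 9 4 5 2 8 18 20 17 10 13 19 15
j=8: 17>15, skip
j=9: 10≤15, i=6, swap(6,9) ⇒ 3 9 4 5 2 8 10 20 17 18 13 19 15
j=10: 13≤15, i=7, swap(7,10) ⇒ 3 9 4 5 2 8 10 13 17 18 20 19 15
j=11: 19>15, skip
swap(8,12) ⇒ 3 9 4 5 2 8 10 13 15 18 20 19 17; return 8

3 9 4 5 2 8 10 13 15 18 20 19 17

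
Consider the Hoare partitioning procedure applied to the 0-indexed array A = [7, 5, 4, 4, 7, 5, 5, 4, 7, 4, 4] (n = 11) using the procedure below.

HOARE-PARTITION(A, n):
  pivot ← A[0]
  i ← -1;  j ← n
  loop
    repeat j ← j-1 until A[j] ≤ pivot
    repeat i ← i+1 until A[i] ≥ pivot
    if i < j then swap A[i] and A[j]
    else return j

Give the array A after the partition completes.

[4, 5, 4, 4, 4, 5, 5, 4, 7, 7, 7]

pivot=7
j stops at 10 (4), i stops at 0 (7); swap ⇒ [4, 5, 4, 4, 7, 5, 5, 4, 7, 4, 7]
j stops at 9 (4), i stops at 4 (7); swap ⇒ [4, 5, 4, 4, 4, 5, 5, 4, 7, 7, 7]
j stops at 8, i stops at 8; i≥j ⇒ return 8. A=[4, 5, 4, 4, 4, 5, 5, 4, 7, 7, 7]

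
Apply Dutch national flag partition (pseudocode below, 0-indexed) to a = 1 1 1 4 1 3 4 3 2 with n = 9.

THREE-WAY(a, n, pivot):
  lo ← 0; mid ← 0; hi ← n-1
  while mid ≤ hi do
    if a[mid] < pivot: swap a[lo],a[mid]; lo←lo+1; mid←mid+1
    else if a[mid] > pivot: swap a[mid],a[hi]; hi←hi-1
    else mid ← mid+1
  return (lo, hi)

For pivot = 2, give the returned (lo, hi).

(4, 4)

pivot = 2; lo=0, mid=0, hi=8
a[mid]=1<2: swap a[0],a[0]; lo=1,mid=1 → 1 1 1 4 1 3 4 3 2
a[mid]=1<2: swap a[1],a[1]; lo=2,mid=2 → 1 1 1 4 1 3 4 3 2
a[mid]=1<2: swap a[2],a[2]; lo=3,mid=3 → 1 1 1 4 1 3 4 3 2
a[mid]=4>2: swap a[3],a[8]; hi=7 → 1 1 1 2 1 3 4 3 4
a[mid]=2=2: mid=4
a[mid]=1<2: swap a[3],a[4]; lo=4,mid=5 → 1 1 1 1 2 3 4 3 4
a[mid]=3>2: swap a[5],a[7]; hi=6 → 1 1 1 1 2 3 4 3 4
a[mid]=3>2: swap a[5],a[6]; hi=5 → 1 1 1 1 2 4 3 3 4
a[mid]=4>2: swap a[5],a[5]; hi=4 → 1 1 1 1 2 4 3 3 4
end: lo=4, hi=4; a = 1 1 1 1 2 4 3 3 4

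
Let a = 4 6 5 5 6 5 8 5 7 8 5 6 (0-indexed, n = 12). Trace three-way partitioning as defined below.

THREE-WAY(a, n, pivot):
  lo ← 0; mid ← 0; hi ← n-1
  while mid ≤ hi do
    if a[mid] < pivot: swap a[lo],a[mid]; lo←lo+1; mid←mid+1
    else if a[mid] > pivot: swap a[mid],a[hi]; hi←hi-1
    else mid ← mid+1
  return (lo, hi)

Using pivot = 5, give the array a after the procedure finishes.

4 5 5 5 5 5 8 7 8 6 6 6

lo=0 mid=0 hi=11
4<5: swap(0,0), lo=1 mid=1 ⇒ 4 6 5 5 6 5 8 5 7 8 5 6
6>5: swap(1,11), hi=10 ⇒ 4 6 5 5 6 5 8 5 7 8 5 6
6>5: swap(1,10), hi=9 ⇒ 4 5 5 5 6 5 8 5 7 8 6 6
5=5: mid=2
5=5: mid=3
5=5: mid=4
6>5: swap(4,9), hi=8 ⇒ 4 5 5 5 8 5 8 5 7 6 6 6
8>5: swap(4,8), hi=7 ⇒ 4 5 5 5 7 5 8 5 8 6 6 6
7>5: swap(4,7), hi=6 ⇒ 4 5 5 5 5 5 8 7 8 6 6 6
5=5: mid=5
5=5: mid=6
8>5: swap(6,6), hi=5 ⇒ 4 5 5 5 5 5 8 7 8 6 6 6
done. lo=1 hi=5; a=4 5 5 5 5 5 8 7 8 6 6 6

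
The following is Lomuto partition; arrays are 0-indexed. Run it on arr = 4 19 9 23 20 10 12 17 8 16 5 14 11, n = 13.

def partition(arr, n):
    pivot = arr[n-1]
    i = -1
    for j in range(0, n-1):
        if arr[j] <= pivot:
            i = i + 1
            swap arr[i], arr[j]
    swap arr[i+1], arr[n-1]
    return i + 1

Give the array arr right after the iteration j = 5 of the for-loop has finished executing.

4 9 10 23 20 19 12 17 8 16 5 14 11

pivot=11, i=-1
j=0: 4≤11, i=0, swap(0,0) ⇒ 4 19 9 23 20 10 12 17 8 16 5 14 11
j=1: 19>11, skip
j=2: 9≤11, i=1, swap(1,2) ⇒ 4 9 19 23 20 10 12 17 8 16 5 14 11
j=3: 23>11, skip
j=4: 20>11, skip
j=5: 10≤11, i=2, swap(2,5) ⇒ 4 9 10 23 20 19 12 17 8 16 5 14 11
(after j=5) arr = 4 9 10 23 20 19 12 17 8 16 5 14 11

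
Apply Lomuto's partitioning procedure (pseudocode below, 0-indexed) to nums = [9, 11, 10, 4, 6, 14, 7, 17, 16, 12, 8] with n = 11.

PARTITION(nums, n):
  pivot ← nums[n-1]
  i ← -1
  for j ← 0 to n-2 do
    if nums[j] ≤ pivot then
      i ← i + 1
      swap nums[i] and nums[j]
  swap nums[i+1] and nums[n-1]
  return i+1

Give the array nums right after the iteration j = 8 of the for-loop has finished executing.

pivot = nums[10] = 8; i = -1
j=0: nums[0]=9 > 8 → no swap
j=1: nums[1]=11 > 8 → no swap
j=2: nums[2]=10 > 8 → no swap
j=3: nums[3]=4 ≤ 8 → i=0, swap nums[0],nums[3] → [4, 11, 10, 9, 6, 14, 7, 17, 16, 12, 8]
j=4: nums[4]=6 ≤ 8 → i=1, swap nums[1],nums[4] → [4, 6, 10, 9, 11, 14, 7, 17, 16, 12, 8]
j=5: nums[5]=14 > 8 → no swap
j=6: nums[6]=7 ≤ 8 → i=2, swap nums[2],nums[6] → [4, 6, 7, 9, 11, 14, 10, 17, 16, 12, 8]
j=7: nums[7]=17 > 8 → no swap
j=8: nums[8]=16 > 8 → no swap
(after j=8) nums = [4, 6, 7, 9, 11, 14, 10, 17, 16, 12, 8]

[4, 6, 7, 9, 11, 14, 10, 17, 16, 12, 8]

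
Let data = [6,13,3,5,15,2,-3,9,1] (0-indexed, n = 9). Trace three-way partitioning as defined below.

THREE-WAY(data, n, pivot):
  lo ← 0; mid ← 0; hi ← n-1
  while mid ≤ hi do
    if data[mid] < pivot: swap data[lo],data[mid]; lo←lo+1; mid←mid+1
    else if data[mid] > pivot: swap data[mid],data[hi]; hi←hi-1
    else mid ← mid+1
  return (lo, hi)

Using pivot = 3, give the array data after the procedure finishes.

lo=0 mid=0 hi=8
6>3: swap(0,8), hi=7 ⇒ [1,13,3,5,15,2,-3,9,6]
1<3: swap(0,0), lo=1 mid=1 ⇒ [1,13,3,5,15,2,-3,9,6]
13>3: swap(1,7), hi=6 ⇒ [1,9,3,5,15,2,-3,13,6]
9>3: swap(1,6), hi=5 ⇒ [1,-3,3,5,15,2,9,13,6]
-3<3: swap(1,1), lo=2 mid=2 ⇒ [1,-3,3,5,15,2,9,13,6]
3=3: mid=3
5>3: swap(3,5), hi=4 ⇒ [1,-3,3,2,15,5,9,13,6]
2<3: swap(2,3), lo=3 mid=4 ⇒ [1,-3,2,3,15,5,9,13,6]
15>3: swap(4,4), hi=3 ⇒ [1,-3,2,3,15,5,9,13,6]
done. lo=3 hi=3; data=[1,-3,2,3,15,5,9,13,6]

[1,-3,2,3,15,5,9,13,6]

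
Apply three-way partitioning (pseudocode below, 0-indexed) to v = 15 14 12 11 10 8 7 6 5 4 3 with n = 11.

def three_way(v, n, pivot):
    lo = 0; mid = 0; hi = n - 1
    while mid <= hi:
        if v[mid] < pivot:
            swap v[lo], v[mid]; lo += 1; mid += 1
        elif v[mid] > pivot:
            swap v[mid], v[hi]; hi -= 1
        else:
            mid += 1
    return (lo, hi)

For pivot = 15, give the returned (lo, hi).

pivot = 15; lo=0, mid=0, hi=10
v[mid]=15=15: mid=1
v[mid]=14<15: swap v[0],v[1]; lo=1,mid=2 → 14 15 12 11 10 8 7 6 5 4 3
v[mid]=12<15: swap v[1],v[2]; lo=2,mid=3 → 14 12 15 11 10 8 7 6 5 4 3
v[mid]=11<15: swap v[2],v[3]; lo=3,mid=4 → 14 12 11 15 10 8 7 6 5 4 3
v[mid]=10<15: swap v[3],v[4]; lo=4,mid=5 → 14 12 11 10 15 8 7 6 5 4 3
v[mid]=8<15: swap v[4],v[5]; lo=5,mid=6 → 14 12 11 10 8 15 7 6 5 4 3
v[mid]=7<15: swap v[5],v[6]; lo=6,mid=7 → 14 12 11 10 8 7 15 6 5 4 3
v[mid]=6<15: swap v[6],v[7]; lo=7,mid=8 → 14 12 11 10 8 7 6 15 5 4 3
v[mid]=5<15: swap v[7],v[8]; lo=8,mid=9 → 14 12 11 10 8 7 6 5 15 4 3
v[mid]=4<15: swap v[8],v[9]; lo=9,mid=10 → 14 12 11 10 8 7 6 5 4 15 3
v[mid]=3<15: swap v[9],v[10]; lo=10,mid=11 → 14 12 11 10 8 7 6 5 4 3 15
end: lo=10, hi=10; v = 14 12 11 10 8 7 6 5 4 3 15

(10, 10)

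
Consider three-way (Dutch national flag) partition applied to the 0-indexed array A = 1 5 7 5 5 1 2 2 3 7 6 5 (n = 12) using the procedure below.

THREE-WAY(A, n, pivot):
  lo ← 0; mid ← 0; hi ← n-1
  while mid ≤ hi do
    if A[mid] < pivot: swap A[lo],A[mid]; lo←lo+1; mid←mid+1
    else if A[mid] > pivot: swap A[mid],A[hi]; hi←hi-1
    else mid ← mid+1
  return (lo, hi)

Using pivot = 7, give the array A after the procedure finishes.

pivot = 7; lo=0, mid=0, hi=11
A[mid]=1<7: swap A[0],A[0]; lo=1,mid=1 → 1 5 7 5 5 1 2 2 3 7 6 5
A[mid]=5<7: swap A[1],A[1]; lo=2,mid=2 → 1 5 7 5 5 1 2 2 3 7 6 5
A[mid]=7=7: mid=3
A[mid]=5<7: swap A[2],A[3]; lo=3,mid=4 → 1 5 5 7 5 1 2 2 3 7 6 5
A[mid]=5<7: swap A[3],A[4]; lo=4,mid=5 → 1 5 5 5 7 1 2 2 3 7 6 5
A[mid]=1<7: swap A[4],A[5]; lo=5,mid=6 → 1 5 5 5 1 7 2 2 3 7 6 5
A[mid]=2<7: swap A[5],A[6]; lo=6,mid=7 → 1 5 5 5 1 2 7 2 3 7 6 5
A[mid]=2<7: swap A[6],A[7]; lo=7,mid=8 → 1 5 5 5 1 2 2 7 3 7 6 5
A[mid]=3<7: swap A[7],A[8]; lo=8,mid=9 → 1 5 5 5 1 2 2 3 7 7 6 5
A[mid]=7=7: mid=10
A[mid]=6<7: swap A[8],A[10]; lo=9,mid=11 → 1 5 5 5 1 2 2 3 6 7 7 5
A[mid]=5<7: swap A[9],A[11]; lo=10,mid=12 → 1 5 5 5 1 2 2 3 6 5 7 7
end: lo=10, hi=11; A = 1 5 5 5 1 2 2 3 6 5 7 7

1 5 5 5 1 2 2 3 6 5 7 7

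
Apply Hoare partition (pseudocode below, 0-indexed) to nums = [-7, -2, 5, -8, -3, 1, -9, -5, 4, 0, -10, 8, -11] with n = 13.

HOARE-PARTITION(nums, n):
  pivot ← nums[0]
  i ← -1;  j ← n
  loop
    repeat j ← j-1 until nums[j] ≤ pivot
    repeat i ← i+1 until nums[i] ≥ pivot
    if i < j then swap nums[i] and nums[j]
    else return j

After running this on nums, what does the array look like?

pivot=-7
j stops at 12 (-11), i stops at 0 (-7); swap ⇒ [-11, -2, 5, -8, -3, 1, -9, -5, 4, 0, -10, 8, -7]
j stops at 10 (-10), i stops at 1 (-2); swap ⇒ [-11, -10, 5, -8, -3, 1, -9, -5, 4, 0, -2, 8, -7]
j stops at 6 (-9), i stops at 2 (5); swap ⇒ [-11, -10, -9, -8, -3, 1, 5, -5, 4, 0, -2, 8, -7]
j stops at 3, i stops at 4; i≥j ⇒ return 3. nums=[-11, -10, -9, -8, -3, 1, 5, -5, 4, 0, -2, 8, -7]

[-11, -10, -9, -8, -3, 1, 5, -5, 4, 0, -2, 8, -7]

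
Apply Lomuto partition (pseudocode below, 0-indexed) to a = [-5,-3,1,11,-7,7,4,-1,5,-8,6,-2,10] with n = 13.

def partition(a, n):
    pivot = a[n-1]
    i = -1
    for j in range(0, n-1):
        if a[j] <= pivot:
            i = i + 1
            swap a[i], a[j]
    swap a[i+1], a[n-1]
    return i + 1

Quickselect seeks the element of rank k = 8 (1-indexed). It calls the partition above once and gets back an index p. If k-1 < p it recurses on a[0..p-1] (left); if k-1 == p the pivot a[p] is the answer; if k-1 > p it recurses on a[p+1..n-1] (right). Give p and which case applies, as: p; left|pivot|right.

11; left

pivot=10, i=-1
j=0: -5≤10, i=0, swap(0,0) ⇒ [-5,-3,1,11,-7,7,4,-1,5,-8,6,-2,10]
j=1: -3≤10, i=1, swap(1,1) ⇒ [-5,-3,1,11,-7,7,4,-1,5,-8,6,-2,10]
j=2: 1≤10, i=2, swap(2,2) ⇒ [-5,-3,1,11,-7,7,4,-1,5,-8,6,-2,10]
j=3: 11>10, skip
j=4: -7≤10, i=3, swap(3,4) ⇒ [-5,-3,1,-7,11,7,4,-1,5,-8,6,-2,10]
j=5: 7≤10, i=4, swap(4,5) ⇒ [-5,-3,1,-7,7,11,4,-1,5,-8,6,-2,10]
j=6: 4≤10, i=5, swap(5,6) ⇒ [-5,-3,1,-7,7,4,11,-1,5,-8,6,-2,10]
j=7: -1≤10, i=6, swap(6,7) ⇒ [-5,-3,1,-7,7,4,-1,11,5,-8,6,-2,10]
j=8: 5≤10, i=7, swap(7,8) ⇒ [-5,-3,1,-7,7,4,-1,5,11,-8,6,-2,10]
j=9: -8≤10, i=8, swap(8,9) ⇒ [-5,-3,1,-7,7,4,-1,5,-8,11,6,-2,10]
j=10: 6≤10, i=9, swap(9,10) ⇒ [-5,-3,1,-7,7,4,-1,5,-8,6,11,-2,10]
j=11: -2≤10, i=10, swap(10,11) ⇒ [-5,-3,1,-7,7,4,-1,5,-8,6,-2,11,10]
swap(11,12) ⇒ [-5,-3,1,-7,7,4,-1,5,-8,6,-2,10,11]; return 11
p = 11; k-1 = 7 < 11 ⇒ left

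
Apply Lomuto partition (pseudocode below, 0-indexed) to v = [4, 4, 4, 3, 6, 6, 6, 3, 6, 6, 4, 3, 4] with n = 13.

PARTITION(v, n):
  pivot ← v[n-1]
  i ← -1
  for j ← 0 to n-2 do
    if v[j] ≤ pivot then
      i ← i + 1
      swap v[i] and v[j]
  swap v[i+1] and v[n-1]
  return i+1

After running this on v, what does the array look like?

pivot = v[12] = 4; i = -1
j=0: v[0]=4 ≤ 4 → i=0, swap v[0],v[0] (no change) → [4, 4, 4, 3, 6, 6, 6, 3, 6, 6, 4, 3, 4]
j=1: v[1]=4 ≤ 4 → i=1, swap v[1],v[1] (no change) → [4, 4, 4, 3, 6, 6, 6, 3, 6, 6, 4, 3, 4]
j=2: v[2]=4 ≤ 4 → i=2, swap v[2],v[2] (no change) → [4, 4, 4, 3, 6, 6, 6, 3, 6, 6, 4, 3, 4]
j=3: v[3]=3 ≤ 4 → i=3, swap v[3],v[3] (no change) → [4, 4, 4, 3, 6, 6, 6, 3, 6, 6, 4, 3, 4]
j=4: v[4]=6 > 4 → no swap
j=5: v[5]=6 > 4 → no swap
j=6: v[6]=6 > 4 → no swap
j=7: v[7]=3 ≤ 4 → i=4, swap v[4],v[7] → [4, 4, 4, 3, 3, 6, 6, 6, 6, 6, 4, 3, 4]
j=8: v[8]=6 > 4 → no swap
j=9: v[9]=6 > 4 → no swap
j=10: v[10]=4 ≤ 4 → i=5, swap v[5],v[10] → [4, 4, 4, 3, 3, 4, 6, 6, 6, 6, 6, 3, 4]
j=11: v[11]=3 ≤ 4 → i=6, swap v[6],v[11] → [4, 4, 4, 3, 3, 4, 3, 6, 6, 6, 6, 6, 4]
final swap v[7],v[12] → [4, 4, 4, 3, 3, 4, 3, 4, 6, 6, 6, 6, 6]; return 7

[4, 4, 4, 3, 3, 4, 3, 4, 6, 6, 6, 6, 6]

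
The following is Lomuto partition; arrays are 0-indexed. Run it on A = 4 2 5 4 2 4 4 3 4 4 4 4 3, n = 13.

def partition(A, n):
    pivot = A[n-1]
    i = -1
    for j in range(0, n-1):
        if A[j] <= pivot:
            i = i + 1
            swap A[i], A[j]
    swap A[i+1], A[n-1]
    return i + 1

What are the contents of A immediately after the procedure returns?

pivot = A[12] = 3; i = -1
j=0: A[0]=4 > 3 → no swap
j=1: A[1]=2 ≤ 3 → i=0, swap A[0],A[1] → 2 4 5 4 2 4 4 3 4 4 4 4 3
j=2: A[2]=5 > 3 → no swap
j=3: A[3]=4 > 3 → no swap
j=4: A[4]=2 ≤ 3 → i=1, swap A[1],A[4] → 2 2 5 4 4 4 4 3 4 4 4 4 3
j=5: A[5]=4 > 3 → no swap
j=6: A[6]=4 > 3 → no swap
j=7: A[7]=3 ≤ 3 → i=2, swap A[2],A[7] → 2 2 3 4 4 4 4 5 4 4 4 4 3
j=8: A[8]=4 > 3 → no swap
j=9: A[9]=4 > 3 → no swap
j=10: A[10]=4 > 3 → no swap
j=11: A[11]=4 > 3 → no swap
final swap A[3],A[12] → 2 2 3 3 4 4 4 5 4 4 4 4 4; return 3

2 2 3 3 4 4 4 5 4 4 4 4 4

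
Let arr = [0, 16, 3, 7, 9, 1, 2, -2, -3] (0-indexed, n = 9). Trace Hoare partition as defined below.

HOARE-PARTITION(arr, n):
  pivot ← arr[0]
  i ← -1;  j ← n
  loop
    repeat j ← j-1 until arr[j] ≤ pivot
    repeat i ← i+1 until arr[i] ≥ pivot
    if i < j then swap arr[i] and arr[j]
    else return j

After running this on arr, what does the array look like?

pivot = arr[0] = 0; i = -1, j = 9
j→8 (arr[8]=-3≤0), i→0 (arr[0]=0≥0); i<j, swap → [-3, 16, 3, 7, 9, 1, 2, -2, 0]
j→7 (arr[7]=-2≤0), i→1 (arr[1]=16≥0); i<j, swap → [-3, -2, 3, 7, 9, 1, 2, 16, 0]
j→1, i→2; i≥j, return j=1. arr = [-3, -2, 3, 7, 9, 1, 2, 16, 0]

[-3, -2, 3, 7, 9, 1, 2, 16, 0]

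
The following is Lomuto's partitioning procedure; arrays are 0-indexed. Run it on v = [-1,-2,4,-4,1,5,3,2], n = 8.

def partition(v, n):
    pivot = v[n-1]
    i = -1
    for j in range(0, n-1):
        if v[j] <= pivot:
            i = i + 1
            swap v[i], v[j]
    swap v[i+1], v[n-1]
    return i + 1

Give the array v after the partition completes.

[-1,-2,-4,1,2,5,3,4]

pivot = v[7] = 2; i = -1
j=0: v[0]=-1 ≤ 2 → i=0, swap v[0],v[0] (no change) → [-1,-2,4,-4,1,5,3,2]
j=1: v[1]=-2 ≤ 2 → i=1, swap v[1],v[1] (no change) → [-1,-2,4,-4,1,5,3,2]
j=2: v[2]=4 > 2 → no swap
j=3: v[3]=-4 ≤ 2 → i=2, swap v[2],v[3] → [-1,-2,-4,4,1,5,3,2]
j=4: v[4]=1 ≤ 2 → i=3, swap v[3],v[4] → [-1,-2,-4,1,4,5,3,2]
j=5: v[5]=5 > 2 → no swap
j=6: v[6]=3 > 2 → no swap
final swap v[4],v[7] → [-1,-2,-4,1,2,5,3,4]; return 4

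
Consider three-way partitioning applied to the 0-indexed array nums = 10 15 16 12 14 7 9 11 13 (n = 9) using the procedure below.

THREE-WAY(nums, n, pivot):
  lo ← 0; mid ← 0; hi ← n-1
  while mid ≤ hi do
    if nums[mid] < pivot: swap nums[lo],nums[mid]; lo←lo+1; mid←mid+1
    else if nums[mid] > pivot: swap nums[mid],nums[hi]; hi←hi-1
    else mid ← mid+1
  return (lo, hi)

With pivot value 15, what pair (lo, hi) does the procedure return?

pivot = 15; lo=0, mid=0, hi=8
nums[mid]=10<15: swap nums[0],nums[0]; lo=1,mid=1 → 10 15 16 12 14 7 9 11 13
nums[mid]=15=15: mid=2
nums[mid]=16>15: swap nums[2],nums[8]; hi=7 → 10 15 13 12 14 7 9 11 16
nums[mid]=13<15: swap nums[1],nums[2]; lo=2,mid=3 → 10 13 15 12 14 7 9 11 16
nums[mid]=12<15: swap nums[2],nums[3]; lo=3,mid=4 → 10 13 12 15 14 7 9 11 16
nums[mid]=14<15: swap nums[3],nums[4]; lo=4,mid=5 → 10 13 12 14 15 7 9 11 16
nums[mid]=7<15: swap nums[4],nums[5]; lo=5,mid=6 → 10 13 12 14 7 15 9 11 16
nums[mid]=9<15: swap nums[5],nums[6]; lo=6,mid=7 → 10 13 12 14 7 9 15 11 16
nums[mid]=11<15: swap nums[6],nums[7]; lo=7,mid=8 → 10 13 12 14 7 9 11 15 16
end: lo=7, hi=7; nums = 10 13 12 14 7 9 11 15 16

(7, 7)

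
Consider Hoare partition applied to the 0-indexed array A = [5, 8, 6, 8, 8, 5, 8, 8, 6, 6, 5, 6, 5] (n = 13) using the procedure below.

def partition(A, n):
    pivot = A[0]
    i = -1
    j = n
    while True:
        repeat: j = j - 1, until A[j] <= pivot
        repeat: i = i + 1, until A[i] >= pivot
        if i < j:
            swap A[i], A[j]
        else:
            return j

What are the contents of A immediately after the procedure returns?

pivot = A[0] = 5; i = -1, j = 13
j→12 (A[12]=5≤5), i→0 (A[0]=5≥5); i<j, swap → [5, 8, 6, 8, 8, 5, 8, 8, 6, 6, 5, 6, 5]
j→10 (A[10]=5≤5), i→1 (A[1]=8≥5); i<j, swap → [5, 5, 6, 8, 8, 5, 8, 8, 6, 6, 8, 6, 5]
j→5 (A[5]=5≤5), i→2 (A[2]=6≥5); i<j, swap → [5, 5, 5, 8, 8, 6, 8, 8, 6, 6, 8, 6, 5]
j→2, i→3; i≥j, return j=2. A = [5, 5, 5, 8, 8, 6, 8, 8, 6, 6, 8, 6, 5]

[5, 5, 5, 8, 8, 6, 8, 8, 6, 6, 8, 6, 5]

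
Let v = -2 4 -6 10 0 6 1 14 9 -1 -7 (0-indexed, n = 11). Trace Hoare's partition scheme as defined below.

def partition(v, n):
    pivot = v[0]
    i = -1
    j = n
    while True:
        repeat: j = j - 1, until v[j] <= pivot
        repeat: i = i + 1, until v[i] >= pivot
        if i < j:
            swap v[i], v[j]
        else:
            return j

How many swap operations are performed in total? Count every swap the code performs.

pivot = v[0] = -2; i = -1, j = 11
j→10 (v[10]=-7≤-2), i→0 (v[0]=-2≥-2); i<j, swap → -7 4 -6 10 0 6 1 14 9 -1 -2
j→2 (v[2]=-6≤-2), i→1 (v[1]=4≥-2); i<j, swap → -7 -6 4 10 0 6 1 14 9 -1 -2
j→1, i→2; i≥j, return j=1. v = -7 -6 4 10 0 6 1 14 9 -1 -2

2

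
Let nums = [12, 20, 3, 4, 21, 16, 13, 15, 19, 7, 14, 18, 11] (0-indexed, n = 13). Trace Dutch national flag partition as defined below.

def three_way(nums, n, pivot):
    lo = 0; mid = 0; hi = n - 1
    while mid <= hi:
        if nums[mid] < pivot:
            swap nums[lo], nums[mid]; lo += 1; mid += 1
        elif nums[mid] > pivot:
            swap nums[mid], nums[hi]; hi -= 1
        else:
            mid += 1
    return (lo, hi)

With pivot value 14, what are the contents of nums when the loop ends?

lo=0 mid=0 hi=12
12<14: swap(0,0), lo=1 mid=1 ⇒ [12, 20, 3, 4, 21, 16, 13, 15, 19, 7, 14, 18, 11]
20>14: swap(1,12), hi=11 ⇒ [12, 11, 3, 4, 21, 16, 13, 15, 19, 7, 14, 18, 20]
11<14: swap(1,1), lo=2 mid=2 ⇒ [12, 11, 3, 4, 21, 16, 13, 15, 19, 7, 14, 18, 20]
3<14: swap(2,2), lo=3 mid=3 ⇒ [12, 11, 3, 4, 21, 16, 13, 15, 19, 7, 14, 18, 20]
4<14: swap(3,3), lo=4 mid=4 ⇒ [12, 11, 3, 4, 21, 16, 13, 15, 19, 7, 14, 18, 20]
21>14: swap(4,11), hi=10 ⇒ [12, 11, 3, 4, 18, 16, 13, 15, 19, 7, 14, 21, 20]
18>14: swap(4,10), hi=9 ⇒ [12, 11, 3, 4, 14, 16, 13, 15, 19, 7, 18, 21, 20]
14=14: mid=5
16>14: swap(5,9), hi=8 ⇒ [12, 11, 3, 4, 14, 7, 13, 15, 19, 16, 18, 21, 20]
7<14: swap(4,5), lo=5 mid=6 ⇒ [12, 11, 3, 4, 7, 14, 13, 15, 19, 16, 18, 21, 20]
13<14: swap(5,6), lo=6 mid=7 ⇒ [12, 11, 3, 4, 7, 13, 14, 15, 19, 16, 18, 21, 20]
15>14: swap(7,8), hi=7 ⇒ [12, 11, 3, 4, 7, 13, 14, 19, 15, 16, 18, 21, 20]
19>14: swap(7,7), hi=6 ⇒ [12, 11, 3, 4, 7, 13, 14, 19, 15, 16, 18, 21, 20]
done. lo=6 hi=6; nums=[12, 11, 3, 4, 7, 13, 14, 19, 15, 16, 18, 21, 20]

[12, 11, 3, 4, 7, 13, 14, 19, 15, 16, 18, 21, 20]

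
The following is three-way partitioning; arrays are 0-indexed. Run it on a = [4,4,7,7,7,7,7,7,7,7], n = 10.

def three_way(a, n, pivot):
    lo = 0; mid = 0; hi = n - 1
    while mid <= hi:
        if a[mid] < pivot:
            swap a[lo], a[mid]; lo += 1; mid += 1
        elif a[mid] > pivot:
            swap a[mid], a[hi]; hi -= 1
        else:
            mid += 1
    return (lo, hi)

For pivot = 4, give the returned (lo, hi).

pivot = 4; lo=0, mid=0, hi=9
a[mid]=4=4: mid=1
a[mid]=4=4: mid=2
a[mid]=7>4: swap a[2],a[9]; hi=8 → [4,4,7,7,7,7,7,7,7,7]
a[mid]=7>4: swap a[2],a[8]; hi=7 → [4,4,7,7,7,7,7,7,7,7]
a[mid]=7>4: swap a[2],a[7]; hi=6 → [4,4,7,7,7,7,7,7,7,7]
a[mid]=7>4: swap a[2],a[6]; hi=5 → [4,4,7,7,7,7,7,7,7,7]
a[mid]=7>4: swap a[2],a[5]; hi=4 → [4,4,7,7,7,7,7,7,7,7]
a[mid]=7>4: swap a[2],a[4]; hi=3 → [4,4,7,7,7,7,7,7,7,7]
a[mid]=7>4: swap a[2],a[3]; hi=2 → [4,4,7,7,7,7,7,7,7,7]
a[mid]=7>4: swap a[2],a[2]; hi=1 → [4,4,7,7,7,7,7,7,7,7]
end: lo=0, hi=1; a = [4,4,7,7,7,7,7,7,7,7]

(0, 1)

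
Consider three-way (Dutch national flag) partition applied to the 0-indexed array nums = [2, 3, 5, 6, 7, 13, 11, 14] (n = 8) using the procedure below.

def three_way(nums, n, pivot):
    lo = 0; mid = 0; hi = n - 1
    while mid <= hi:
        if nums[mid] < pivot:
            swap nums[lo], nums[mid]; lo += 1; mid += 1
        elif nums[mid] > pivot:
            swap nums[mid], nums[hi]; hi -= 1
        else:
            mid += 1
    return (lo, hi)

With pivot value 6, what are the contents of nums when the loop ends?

[2, 3, 5, 6, 13, 11, 14, 7]

lo=0 mid=0 hi=7
2<6: swap(0,0), lo=1 mid=1 ⇒ [2, 3, 5, 6, 7, 13, 11, 14]
3<6: swap(1,1), lo=2 mid=2 ⇒ [2, 3, 5, 6, 7, 13, 11, 14]
5<6: swap(2,2), lo=3 mid=3 ⇒ [2, 3, 5, 6, 7, 13, 11, 14]
6=6: mid=4
7>6: swap(4,7), hi=6 ⇒ [2, 3, 5, 6, 14, 13, 11, 7]
14>6: swap(4,6), hi=5 ⇒ [2, 3, 5, 6, 11, 13, 14, 7]
11>6: swap(4,5), hi=4 ⇒ [2, 3, 5, 6, 13, 11, 14, 7]
13>6: swap(4,4), hi=3 ⇒ [2, 3, 5, 6, 13, 11, 14, 7]
done. lo=3 hi=3; nums=[2, 3, 5, 6, 13, 11, 14, 7]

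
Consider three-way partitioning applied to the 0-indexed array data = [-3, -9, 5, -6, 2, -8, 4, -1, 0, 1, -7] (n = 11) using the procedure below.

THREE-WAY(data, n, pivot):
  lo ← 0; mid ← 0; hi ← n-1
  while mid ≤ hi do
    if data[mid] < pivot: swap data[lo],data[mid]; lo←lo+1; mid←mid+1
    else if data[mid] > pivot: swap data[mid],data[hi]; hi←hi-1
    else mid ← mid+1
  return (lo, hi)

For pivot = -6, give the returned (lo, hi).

(3, 3)

lo=0 mid=0 hi=10
-3>-6: swap(0,10), hi=9 ⇒ [-7, -9, 5, -6, 2, -8, 4, -1, 0, 1, -3]
-7<-6: swap(0,0), lo=1 mid=1 ⇒ [-7, -9, 5, -6, 2, -8, 4, -1, 0, 1, -3]
-9<-6: swap(1,1), lo=2 mid=2 ⇒ [-7, -9, 5, -6, 2, -8, 4, -1, 0, 1, -3]
5>-6: swap(2,9), hi=8 ⇒ [-7, -9, 1, -6, 2, -8, 4, -1, 0, 5, -3]
1>-6: swap(2,8), hi=7 ⇒ [-7, -9, 0, -6, 2, -8, 4, -1, 1, 5, -3]
0>-6: swap(2,7), hi=6 ⇒ [-7, -9, -1, -6, 2, -8, 4, 0, 1, 5, -3]
-1>-6: swap(2,6), hi=5 ⇒ [-7, -9, 4, -6, 2, -8, -1, 0, 1, 5, -3]
4>-6: swap(2,5), hi=4 ⇒ [-7, -9, -8, -6, 2, 4, -1, 0, 1, 5, -3]
-8<-6: swap(2,2), lo=3 mid=3 ⇒ [-7, -9, -8, -6, 2, 4, -1, 0, 1, 5, -3]
-6=-6: mid=4
2>-6: swap(4,4), hi=3 ⇒ [-7, -9, -8, -6, 2, 4, -1, 0, 1, 5, -3]
done. lo=3 hi=3; data=[-7, -9, -8, -6, 2, 4, -1, 0, 1, 5, -3]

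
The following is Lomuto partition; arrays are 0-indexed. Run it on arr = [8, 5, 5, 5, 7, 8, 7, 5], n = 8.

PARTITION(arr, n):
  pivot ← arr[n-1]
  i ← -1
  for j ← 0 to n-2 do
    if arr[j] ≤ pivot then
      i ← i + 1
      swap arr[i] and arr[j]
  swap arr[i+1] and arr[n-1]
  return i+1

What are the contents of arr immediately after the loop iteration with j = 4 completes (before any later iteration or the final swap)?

pivot=5, i=-1
j=0: 8>5, skip
j=1: 5≤5, i=0, swap(0,1) ⇒ [5, 8, 5, 5, 7, 8, 7, 5]
j=2: 5≤5, i=1, swap(1,2) ⇒ [5, 5, 8, 5, 7, 8, 7, 5]
j=3: 5≤5, i=2, swap(2,3) ⇒ [5, 5, 5, 8, 7, 8, 7, 5]
j=4: 7>5, skip
(after j=4) arr = [5, 5, 5, 8, 7, 8, 7, 5]

[5, 5, 5, 8, 7, 8, 7, 5]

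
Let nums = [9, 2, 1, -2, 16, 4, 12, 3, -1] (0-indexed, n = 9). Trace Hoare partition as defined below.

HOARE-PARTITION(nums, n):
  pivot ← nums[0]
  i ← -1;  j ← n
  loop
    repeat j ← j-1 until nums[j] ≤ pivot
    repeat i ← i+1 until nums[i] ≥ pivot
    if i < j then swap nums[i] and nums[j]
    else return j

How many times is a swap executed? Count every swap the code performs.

2

pivot = nums[0] = 9; i = -1, j = 9
j→8 (nums[8]=-1≤9), i→0 (nums[0]=9≥9); i<j, swap → [-1, 2, 1, -2, 16, 4, 12, 3, 9]
j→7 (nums[7]=3≤9), i→4 (nums[4]=16≥9); i<j, swap → [-1, 2, 1, -2, 3, 4, 12, 16, 9]
j→5, i→6; i≥j, return j=5. nums = [-1, 2, 1, -2, 3, 4, 12, 16, 9]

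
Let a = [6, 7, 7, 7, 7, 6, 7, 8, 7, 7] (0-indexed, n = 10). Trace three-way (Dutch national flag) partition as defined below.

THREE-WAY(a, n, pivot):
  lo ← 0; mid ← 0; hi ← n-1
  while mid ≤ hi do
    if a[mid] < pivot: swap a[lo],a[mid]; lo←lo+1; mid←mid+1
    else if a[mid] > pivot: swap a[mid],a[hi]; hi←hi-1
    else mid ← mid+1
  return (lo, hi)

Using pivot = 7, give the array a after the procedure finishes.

pivot = 7; lo=0, mid=0, hi=9
a[mid]=6<7: swap a[0],a[0]; lo=1,mid=1 → [6, 7, 7, 7, 7, 6, 7, 8, 7, 7]
a[mid]=7=7: mid=2
a[mid]=7=7: mid=3
a[mid]=7=7: mid=4
a[mid]=7=7: mid=5
a[mid]=6<7: swap a[1],a[5]; lo=2,mid=6 → [6, 6, 7, 7, 7, 7, 7, 8, 7, 7]
a[mid]=7=7: mid=7
a[mid]=8>7: swap a[7],a[9]; hi=8 → [6, 6, 7, 7, 7, 7, 7, 7, 7, 8]
a[mid]=7=7: mid=8
a[mid]=7=7: mid=9
end: lo=2, hi=8; a = [6, 6, 7, 7, 7, 7, 7, 7, 7, 8]

[6, 6, 7, 7, 7, 7, 7, 7, 7, 8]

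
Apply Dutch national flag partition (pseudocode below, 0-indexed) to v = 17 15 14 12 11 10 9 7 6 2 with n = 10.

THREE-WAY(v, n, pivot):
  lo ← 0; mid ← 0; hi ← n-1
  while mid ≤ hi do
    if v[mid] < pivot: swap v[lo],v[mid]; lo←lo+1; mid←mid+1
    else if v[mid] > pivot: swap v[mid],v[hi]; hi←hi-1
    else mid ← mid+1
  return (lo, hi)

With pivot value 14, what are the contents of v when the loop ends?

pivot = 14; lo=0, mid=0, hi=9
v[mid]=17>14: swap v[0],v[9]; hi=8 → 2 15 14 12 11 10 9 7 6 17
v[mid]=2<14: swap v[0],v[0]; lo=1,mid=1 → 2 15 14 12 11 10 9 7 6 17
v[mid]=15>14: swap v[1],v[8]; hi=7 → 2 6 14 12 11 10 9 7 15 17
v[mid]=6<14: swap v[1],v[1]; lo=2,mid=2 → 2 6 14 12 11 10 9 7 15 17
v[mid]=14=14: mid=3
v[mid]=12<14: swap v[2],v[3]; lo=3,mid=4 → 2 6 12 14 11 10 9 7 15 17
v[mid]=11<14: swap v[3],v[4]; lo=4,mid=5 → 2 6 12 11 14 10 9 7 15 17
v[mid]=10<14: swap v[4],v[5]; lo=5,mid=6 → 2 6 12 11 10 14 9 7 15 17
v[mid]=9<14: swap v[5],v[6]; lo=6,mid=7 → 2 6 12 11 10 9 14 7 15 17
v[mid]=7<14: swap v[6],v[7]; lo=7,mid=8 → 2 6 12 11 10 9 7 14 15 17
end: lo=7, hi=7; v = 2 6 12 11 10 9 7 14 15 17

2 6 12 11 10 9 7 14 15 17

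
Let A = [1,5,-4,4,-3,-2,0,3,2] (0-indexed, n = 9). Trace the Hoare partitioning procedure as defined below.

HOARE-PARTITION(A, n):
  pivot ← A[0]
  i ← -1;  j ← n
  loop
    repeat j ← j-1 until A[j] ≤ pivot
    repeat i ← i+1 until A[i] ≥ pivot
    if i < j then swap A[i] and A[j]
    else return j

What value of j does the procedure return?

pivot=1
j stops at 6 (0), i stops at 0 (1); swap ⇒ [0,5,-4,4,-3,-2,1,3,2]
j stops at 5 (-2), i stops at 1 (5); swap ⇒ [0,-2,-4,4,-3,5,1,3,2]
j stops at 4 (-3), i stops at 3 (4); swap ⇒ [0,-2,-4,-3,4,5,1,3,2]
j stops at 3, i stops at 4; i≥j ⇒ return 3. A=[0,-2,-4,-3,4,5,1,3,2]

3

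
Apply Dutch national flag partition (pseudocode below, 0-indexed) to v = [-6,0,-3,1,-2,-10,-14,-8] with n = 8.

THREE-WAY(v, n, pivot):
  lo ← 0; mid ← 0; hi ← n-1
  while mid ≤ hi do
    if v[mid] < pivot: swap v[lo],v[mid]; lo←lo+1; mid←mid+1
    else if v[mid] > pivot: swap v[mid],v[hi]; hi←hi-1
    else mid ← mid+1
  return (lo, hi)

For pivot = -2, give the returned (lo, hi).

(5, 5)

pivot = -2; lo=0, mid=0, hi=7
v[mid]=-6<-2: swap v[0],v[0]; lo=1,mid=1 → [-6,0,-3,1,-2,-10,-14,-8]
v[mid]=0>-2: swap v[1],v[7]; hi=6 → [-6,-8,-3,1,-2,-10,-14,0]
v[mid]=-8<-2: swap v[1],v[1]; lo=2,mid=2 → [-6,-8,-3,1,-2,-10,-14,0]
v[mid]=-3<-2: swap v[2],v[2]; lo=3,mid=3 → [-6,-8,-3,1,-2,-10,-14,0]
v[mid]=1>-2: swap v[3],v[6]; hi=5 → [-6,-8,-3,-14,-2,-10,1,0]
v[mid]=-14<-2: swap v[3],v[3]; lo=4,mid=4 → [-6,-8,-3,-14,-2,-10,1,0]
v[mid]=-2=-2: mid=5
v[mid]=-10<-2: swap v[4],v[5]; lo=5,mid=6 → [-6,-8,-3,-14,-10,-2,1,0]
end: lo=5, hi=5; v = [-6,-8,-3,-14,-10,-2,1,0]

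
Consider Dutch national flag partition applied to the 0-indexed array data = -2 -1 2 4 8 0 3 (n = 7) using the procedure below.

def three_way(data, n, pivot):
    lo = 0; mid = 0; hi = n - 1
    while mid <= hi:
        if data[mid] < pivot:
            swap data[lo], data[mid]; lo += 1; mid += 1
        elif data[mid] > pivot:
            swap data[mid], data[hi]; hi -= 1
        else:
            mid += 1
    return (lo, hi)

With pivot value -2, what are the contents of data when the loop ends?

pivot = -2; lo=0, mid=0, hi=6
data[mid]=-2=-2: mid=1
data[mid]=-1>-2: swap data[1],data[6]; hi=5 → -2 3 2 4 8 0 -1
data[mid]=3>-2: swap data[1],data[5]; hi=4 → -2 0 2 4 8 3 -1
data[mid]=0>-2: swap data[1],data[4]; hi=3 → -2 8 2 4 0 3 -1
data[mid]=8>-2: swap data[1],data[3]; hi=2 → -2 4 2 8 0 3 -1
data[mid]=4>-2: swap data[1],data[2]; hi=1 → -2 2 4 8 0 3 -1
data[mid]=2>-2: swap data[1],data[1]; hi=0 → -2 2 4 8 0 3 -1
end: lo=0, hi=0; data = -2 2 4 8 0 3 -1

-2 2 4 8 0 3 -1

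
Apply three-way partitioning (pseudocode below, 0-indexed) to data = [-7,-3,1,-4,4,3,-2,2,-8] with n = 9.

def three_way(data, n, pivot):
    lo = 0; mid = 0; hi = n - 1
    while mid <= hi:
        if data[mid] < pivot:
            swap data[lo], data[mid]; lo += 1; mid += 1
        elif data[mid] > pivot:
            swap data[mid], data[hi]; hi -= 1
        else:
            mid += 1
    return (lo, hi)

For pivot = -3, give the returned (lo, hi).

(3, 3)

lo=0 mid=0 hi=8
-7<-3: swap(0,0), lo=1 mid=1 ⇒ [-7,-3,1,-4,4,3,-2,2,-8]
-3=-3: mid=2
1>-3: swap(2,8), hi=7 ⇒ [-7,-3,-8,-4,4,3,-2,2,1]
-8<-3: swap(1,2), lo=2 mid=3 ⇒ [-7,-8,-3,-4,4,3,-2,2,1]
-4<-3: swap(2,3), lo=3 mid=4 ⇒ [-7,-8,-4,-3,4,3,-2,2,1]
4>-3: swap(4,7), hi=6 ⇒ [-7,-8,-4,-3,2,3,-2,4,1]
2>-3: swap(4,6), hi=5 ⇒ [-7,-8,-4,-3,-2,3,2,4,1]
-2>-3: swap(4,5), hi=4 ⇒ [-7,-8,-4,-3,3,-2,2,4,1]
3>-3: swap(4,4), hi=3 ⇒ [-7,-8,-4,-3,3,-2,2,4,1]
done. lo=3 hi=3; data=[-7,-8,-4,-3,3,-2,2,4,1]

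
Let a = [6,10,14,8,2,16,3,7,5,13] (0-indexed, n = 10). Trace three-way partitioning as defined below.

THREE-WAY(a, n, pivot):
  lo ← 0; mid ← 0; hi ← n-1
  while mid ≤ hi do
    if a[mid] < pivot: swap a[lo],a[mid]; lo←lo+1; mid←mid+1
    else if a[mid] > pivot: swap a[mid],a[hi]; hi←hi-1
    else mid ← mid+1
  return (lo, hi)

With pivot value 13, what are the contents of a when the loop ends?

pivot = 13; lo=0, mid=0, hi=9
a[mid]=6<13: swap a[0],a[0]; lo=1,mid=1 → [6,10,14,8,2,16,3,7,5,13]
a[mid]=10<13: swap a[1],a[1]; lo=2,mid=2 → [6,10,14,8,2,16,3,7,5,13]
a[mid]=14>13: swap a[2],a[9]; hi=8 → [6,10,13,8,2,16,3,7,5,14]
a[mid]=13=13: mid=3
a[mid]=8<13: swap a[2],a[3]; lo=3,mid=4 → [6,10,8,13,2,16,3,7,5,14]
a[mid]=2<13: swap a[3],a[4]; lo=4,mid=5 → [6,10,8,2,13,16,3,7,5,14]
a[mid]=16>13: swap a[5],a[8]; hi=7 → [6,10,8,2,13,5,3,7,16,14]
a[mid]=5<13: swap a[4],a[5]; lo=5,mid=6 → [6,10,8,2,5,13,3,7,16,14]
a[mid]=3<13: swap a[5],a[6]; lo=6,mid=7 → [6,10,8,2,5,3,13,7,16,14]
a[mid]=7<13: swap a[6],a[7]; lo=7,mid=8 → [6,10,8,2,5,3,7,13,16,14]
end: lo=7, hi=7; a = [6,10,8,2,5,3,7,13,16,14]

[6,10,8,2,5,3,7,13,16,14]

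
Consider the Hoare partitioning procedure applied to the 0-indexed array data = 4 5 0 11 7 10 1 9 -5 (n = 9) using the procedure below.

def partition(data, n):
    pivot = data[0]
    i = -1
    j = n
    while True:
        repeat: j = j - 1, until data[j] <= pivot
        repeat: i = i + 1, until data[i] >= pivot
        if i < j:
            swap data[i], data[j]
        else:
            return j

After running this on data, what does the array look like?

-5 1 0 11 7 10 5 9 4

pivot=4
j stops at 8 (-5), i stops at 0 (4); swap ⇒ -5 5 0 11 7 10 1 9 4
j stops at 6 (1), i stops at 1 (5); swap ⇒ -5 1 0 11 7 10 5 9 4
j stops at 2, i stops at 3; i≥j ⇒ return 2. data=-5 1 0 11 7 10 5 9 4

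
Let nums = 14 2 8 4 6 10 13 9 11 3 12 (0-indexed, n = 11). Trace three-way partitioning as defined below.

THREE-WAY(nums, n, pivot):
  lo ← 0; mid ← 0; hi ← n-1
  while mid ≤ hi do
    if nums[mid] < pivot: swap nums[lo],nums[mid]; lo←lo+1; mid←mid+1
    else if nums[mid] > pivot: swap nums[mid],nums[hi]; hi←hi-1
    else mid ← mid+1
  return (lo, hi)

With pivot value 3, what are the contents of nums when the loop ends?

lo=0 mid=0 hi=10
14>3: swap(0,10), hi=9 ⇒ 12 2 8 4 6 10 13 9 11 3 14
12>3: swap(0,9), hi=8 ⇒ 3 2 8 4 6 10 13 9 11 12 14
3=3: mid=1
2<3: swap(0,1), lo=1 mid=2 ⇒ 2 3 8 4 6 10 13 9 11 12 14
8>3: swap(2,8), hi=7 ⇒ 2 3 11 4 6 10 13 9 8 12 14
11>3: swap(2,7), hi=6 ⇒ 2 3 9 4 6 10 13 11 8 12 14
9>3: swap(2,6), hi=5 ⇒ 2 3 13 4 6 10 9 11 8 12 14
13>3: swap(2,5), hi=4 ⇒ 2 3 10 4 6 13 9 11 8 12 14
10>3: swap(2,4), hi=3 ⇒ 2 3 6 4 10 13 9 11 8 12 14
6>3: swap(2,3), hi=2 ⇒ 2 3 4 6 10 13 9 11 8 12 14
4>3: swap(2,2), hi=1 ⇒ 2 3 4 6 10 13 9 11 8 12 14
done. lo=1 hi=1; nums=2 3 4 6 10 13 9 11 8 12 14

2 3 4 6 10 13 9 11 8 12 14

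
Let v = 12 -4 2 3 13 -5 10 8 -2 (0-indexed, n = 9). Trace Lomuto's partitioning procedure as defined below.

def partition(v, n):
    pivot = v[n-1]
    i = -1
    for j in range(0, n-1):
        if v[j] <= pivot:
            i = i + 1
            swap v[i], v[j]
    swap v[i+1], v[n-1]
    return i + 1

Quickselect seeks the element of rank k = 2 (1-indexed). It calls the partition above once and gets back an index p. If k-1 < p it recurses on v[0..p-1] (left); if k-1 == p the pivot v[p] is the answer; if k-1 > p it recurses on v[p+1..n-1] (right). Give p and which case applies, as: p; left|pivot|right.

2; left

pivot = v[8] = -2; i = -1
j=0: v[0]=12 > -2 → no swap
j=1: v[1]=-4 ≤ -2 → i=0, swap v[0],v[1] → -4 12 2 3 13 -5 10 8 -2
j=2: v[2]=2 > -2 → no swap
j=3: v[3]=3 > -2 → no swap
j=4: v[4]=13 > -2 → no swap
j=5: v[5]=-5 ≤ -2 → i=1, swap v[1],v[5] → -4 -5 2 3 13 12 10 8 -2
j=6: v[6]=10 > -2 → no swap
j=7: v[7]=8 > -2 → no swap
final swap v[2],v[8] → -4 -5 -2 3 13 12 10 8 2; return 2
p = 2; k-1 = 1 < 2 ⇒ left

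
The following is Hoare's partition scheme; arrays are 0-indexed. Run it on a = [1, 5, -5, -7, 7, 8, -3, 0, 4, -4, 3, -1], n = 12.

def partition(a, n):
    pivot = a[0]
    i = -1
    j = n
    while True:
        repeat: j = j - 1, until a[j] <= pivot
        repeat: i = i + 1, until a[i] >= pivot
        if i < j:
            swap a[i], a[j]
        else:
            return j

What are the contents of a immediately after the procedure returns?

[-1, -4, -5, -7, 0, -3, 8, 7, 4, 5, 3, 1]

pivot=1
j stops at 11 (-1), i stops at 0 (1); swap ⇒ [-1, 5, -5, -7, 7, 8, -3, 0, 4, -4, 3, 1]
j stops at 9 (-4), i stops at 1 (5); swap ⇒ [-1, -4, -5, -7, 7, 8, -3, 0, 4, 5, 3, 1]
j stops at 7 (0), i stops at 4 (7); swap ⇒ [-1, -4, -5, -7, 0, 8, -3, 7, 4, 5, 3, 1]
j stops at 6 (-3), i stops at 5 (8); swap ⇒ [-1, -4, -5, -7, 0, -3, 8, 7, 4, 5, 3, 1]
j stops at 5, i stops at 6; i≥j ⇒ return 5. a=[-1, -4, -5, -7, 0, -3, 8, 7, 4, 5, 3, 1]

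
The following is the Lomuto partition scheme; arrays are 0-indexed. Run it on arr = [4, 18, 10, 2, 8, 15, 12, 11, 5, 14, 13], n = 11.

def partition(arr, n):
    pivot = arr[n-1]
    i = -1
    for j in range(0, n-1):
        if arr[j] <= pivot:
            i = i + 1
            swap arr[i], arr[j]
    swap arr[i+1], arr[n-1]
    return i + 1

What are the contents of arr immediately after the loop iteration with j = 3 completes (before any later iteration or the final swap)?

[4, 10, 2, 18, 8, 15, 12, 11, 5, 14, 13]

pivot = arr[10] = 13; i = -1
j=0: arr[0]=4 ≤ 13 → i=0, swap arr[0],arr[0] (no change) → [4, 18, 10, 2, 8, 15, 12, 11, 5, 14, 13]
j=1: arr[1]=18 > 13 → no swap
j=2: arr[2]=10 ≤ 13 → i=1, swap arr[1],arr[2] → [4, 10, 18, 2, 8, 15, 12, 11, 5, 14, 13]
j=3: arr[3]=2 ≤ 13 → i=2, swap arr[2],arr[3] → [4, 10, 2, 18, 8, 15, 12, 11, 5, 14, 13]
(after j=3) arr = [4, 10, 2, 18, 8, 15, 12, 11, 5, 14, 13]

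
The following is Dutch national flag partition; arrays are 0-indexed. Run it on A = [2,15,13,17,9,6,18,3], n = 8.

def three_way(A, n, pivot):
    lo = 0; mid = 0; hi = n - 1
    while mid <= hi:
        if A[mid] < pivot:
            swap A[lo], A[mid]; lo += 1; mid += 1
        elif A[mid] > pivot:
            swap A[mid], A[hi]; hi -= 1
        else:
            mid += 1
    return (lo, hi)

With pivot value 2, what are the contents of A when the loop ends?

[2,13,17,9,6,18,3,15]

lo=0 mid=0 hi=7
2=2: mid=1
15>2: swap(1,7), hi=6 ⇒ [2,3,13,17,9,6,18,15]
3>2: swap(1,6), hi=5 ⇒ [2,18,13,17,9,6,3,15]
18>2: swap(1,5), hi=4 ⇒ [2,6,13,17,9,18,3,15]
6>2: swap(1,4), hi=3 ⇒ [2,9,13,17,6,18,3,15]
9>2: swap(1,3), hi=2 ⇒ [2,17,13,9,6,18,3,15]
17>2: swap(1,2), hi=1 ⇒ [2,13,17,9,6,18,3,15]
13>2: swap(1,1), hi=0 ⇒ [2,13,17,9,6,18,3,15]
done. lo=0 hi=0; A=[2,13,17,9,6,18,3,15]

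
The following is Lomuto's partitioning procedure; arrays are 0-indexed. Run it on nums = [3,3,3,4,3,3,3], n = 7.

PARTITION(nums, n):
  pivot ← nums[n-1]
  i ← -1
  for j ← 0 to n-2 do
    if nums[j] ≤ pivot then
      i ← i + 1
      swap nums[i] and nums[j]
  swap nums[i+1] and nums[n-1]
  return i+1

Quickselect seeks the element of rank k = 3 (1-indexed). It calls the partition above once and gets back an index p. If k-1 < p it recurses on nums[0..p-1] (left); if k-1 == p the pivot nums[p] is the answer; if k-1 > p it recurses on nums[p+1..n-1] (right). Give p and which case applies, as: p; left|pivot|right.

5; left

pivot=3, i=-1
j=0: 3≤3, i=0, swap(0,0) ⇒ [3,3,3,4,3,3,3]
j=1: 3≤3, i=1, swap(1,1) ⇒ [3,3,3,4,3,3,3]
j=2: 3≤3, i=2, swap(2,2) ⇒ [3,3,3,4,3,3,3]
j=3: 4>3, skip
j=4: 3≤3, i=3, swap(3,4) ⇒ [3,3,3,3,4,3,3]
j=5: 3≤3, i=4, swap(4,5) ⇒ [3,3,3,3,3,4,3]
swap(5,6) ⇒ [3,3,3,3,3,3,4]; return 5
p = 5; k-1 = 2 < 5 ⇒ left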